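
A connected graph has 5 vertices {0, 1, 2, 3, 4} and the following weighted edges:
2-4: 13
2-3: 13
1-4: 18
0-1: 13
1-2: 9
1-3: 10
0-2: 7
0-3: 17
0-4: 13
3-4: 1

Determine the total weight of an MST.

Sort edges by weight, then run Kruskal:
3-4 (1): add. Components now {0} {1} {2} {3,4}
0-2 (7): add. Components now {0,2} {1} {3,4}
1-2 (9): add. Components now {0,1,2} {3,4}
1-3 (10): add. Components now {0,1,2,3,4}
MST edges: 3-4, 0-2, 1-2, 1-3; total weight 1+7+9+10 = 27.

27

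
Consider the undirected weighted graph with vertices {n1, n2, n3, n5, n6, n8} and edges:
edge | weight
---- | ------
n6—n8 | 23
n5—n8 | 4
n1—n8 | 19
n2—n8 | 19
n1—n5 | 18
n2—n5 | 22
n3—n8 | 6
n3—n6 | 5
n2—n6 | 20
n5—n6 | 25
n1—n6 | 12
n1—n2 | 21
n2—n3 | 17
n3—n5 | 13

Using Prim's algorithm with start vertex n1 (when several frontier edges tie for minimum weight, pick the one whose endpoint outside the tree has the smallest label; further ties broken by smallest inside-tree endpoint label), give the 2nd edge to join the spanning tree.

Grow the tree from n1 using Prim:
Step 1: cheapest edge leaving the tree is n1—n6 (12); add n6.
Step 2: cheapest edge leaving the tree is n3—n6 (5); add n3.
Step 3: cheapest edge leaving the tree is n3—n8 (6); add n8.
Step 4: cheapest edge leaving the tree is n5—n8 (4); add n5.
Step 5: cheapest edge leaving the tree is n2—n3 (17); add n2.
The 2nd edge added is n3—n6.

n3-n6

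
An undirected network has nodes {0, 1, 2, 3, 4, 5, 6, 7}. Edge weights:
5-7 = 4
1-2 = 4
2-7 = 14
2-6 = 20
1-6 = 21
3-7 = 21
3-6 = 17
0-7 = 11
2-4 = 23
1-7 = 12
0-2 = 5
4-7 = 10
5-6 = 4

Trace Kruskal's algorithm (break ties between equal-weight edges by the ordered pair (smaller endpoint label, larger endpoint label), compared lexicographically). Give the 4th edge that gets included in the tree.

0-2

Kruskal: consider edges lightest-first.
1-2 (4): add — endpoints in different components.
5-6 (4): add — endpoints in different components.
5-7 (4): add — endpoints in different components.
0-2 (5): add — endpoints in different components.
4-7 (10): add — endpoints in different components.
0-7 (11): add — endpoints in different components.
1-7 (12): skip — 1 and 7 already connected.
2-7 (14): skip — 2 and 7 already connected.
3-6 (17): add — endpoints in different components.
The 4th edge added is 0-2.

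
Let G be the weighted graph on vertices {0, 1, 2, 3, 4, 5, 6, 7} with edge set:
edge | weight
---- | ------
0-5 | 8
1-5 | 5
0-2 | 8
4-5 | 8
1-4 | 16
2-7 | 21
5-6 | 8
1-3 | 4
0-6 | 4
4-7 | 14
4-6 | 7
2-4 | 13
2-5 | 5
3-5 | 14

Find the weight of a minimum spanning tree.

47

Kruskal: consider edges lightest-first.
0-6 (4): add — endpoints in different components.
1-3 (4): add — endpoints in different components.
1-5 (5): add — endpoints in different components.
2-5 (5): add — endpoints in different components.
4-6 (7): add — endpoints in different components.
0-2 (8): add — endpoints in different components.
0-5 (8): skip — 0 and 5 already connected.
4-5 (8): skip — 4 and 5 already connected.
5-6 (8): skip — 5 and 6 already connected.
2-4 (13): skip — 2 and 4 already connected.
3-5 (14): skip — 3 and 5 already connected.
4-7 (14): add — endpoints in different components.
MST edges: 0-6, 1-3, 1-5, 2-5, 4-6, 0-2, 4-7; total weight 4+4+5+5+7+8+14 = 47.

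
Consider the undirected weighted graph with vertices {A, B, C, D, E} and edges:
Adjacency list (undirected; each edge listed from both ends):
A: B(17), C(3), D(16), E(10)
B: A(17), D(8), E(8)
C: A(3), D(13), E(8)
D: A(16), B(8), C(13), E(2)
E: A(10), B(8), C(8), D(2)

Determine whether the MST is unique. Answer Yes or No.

No

Sort edges by weight, then run Kruskal:
D–E (2): add. Components now {A} {B} {C} {D,E}
A–C (3): add. Components now {A,C} {B} {D,E}
B–D (8): add. Components now {A,C} {B,D,E}
B–E (8): skip — B and E already connected.
C–E (8): add. Components now {A,B,C,D,E}
Non-tree edge B–E has weight 8, equal to the heaviest edge on its tree cycle — swapping gives another MST of the same weight. Not unique.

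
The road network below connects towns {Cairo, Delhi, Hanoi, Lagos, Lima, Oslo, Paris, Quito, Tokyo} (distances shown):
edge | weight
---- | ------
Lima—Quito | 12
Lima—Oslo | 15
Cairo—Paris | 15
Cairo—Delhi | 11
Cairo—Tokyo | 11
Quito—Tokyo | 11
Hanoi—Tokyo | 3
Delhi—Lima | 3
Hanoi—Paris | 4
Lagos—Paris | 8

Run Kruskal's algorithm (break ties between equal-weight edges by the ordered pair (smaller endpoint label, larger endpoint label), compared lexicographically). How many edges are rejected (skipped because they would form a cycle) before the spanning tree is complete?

2

Kruskal: consider edges lightest-first.
Delhi—Lima (3): add — endpoints in different components.
Hanoi—Tokyo (3): add — endpoints in different components.
Hanoi—Paris (4): add — endpoints in different components.
Lagos—Paris (8): add — endpoints in different components.
Cairo—Delhi (11): add — endpoints in different components.
Cairo—Tokyo (11): add — endpoints in different components.
Quito—Tokyo (11): add — endpoints in different components.
Lima—Quito (12): skip — Quito and Lima already connected.
Cairo—Paris (15): skip — Paris and Cairo already connected.
Lima—Oslo (15): add — endpoints in different components.
Edges rejected before the tree was complete: 2.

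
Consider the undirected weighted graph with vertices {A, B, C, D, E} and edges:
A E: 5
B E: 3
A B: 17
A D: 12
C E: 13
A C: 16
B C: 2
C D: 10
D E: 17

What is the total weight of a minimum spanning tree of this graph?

20

Prim's algorithm from E:
Step 1: frontier [B E 3, A E 5, C E 13, D E 17] → take B E (3); add B.
Step 2: frontier [B C 2, A B 17, A E 5, C E 13, D E 17] → take B C (2); add C.
Step 3: frontier [A B 17, C D 10, A C 16, A E 5, D E 17] → take A E (5); add A.
Step 4: frontier [A D 12, C D 10, D E 17] → take C D (10); add D.
MST edges: B E, B C, A E, C D; total weight 3+2+5+10 = 20.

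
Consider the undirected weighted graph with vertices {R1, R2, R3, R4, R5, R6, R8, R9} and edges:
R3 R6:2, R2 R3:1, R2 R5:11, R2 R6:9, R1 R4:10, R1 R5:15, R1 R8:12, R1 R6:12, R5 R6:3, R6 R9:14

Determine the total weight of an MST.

54

Prim's algorithm from R9:
Step 1: cheapest edge leaving the tree is R6 R9 (14); add R6.
Step 2: cheapest edge leaving the tree is R3 R6 (2); add R3.
Step 3: cheapest edge leaving the tree is R2 R3 (1); add R2.
Step 4: cheapest edge leaving the tree is R5 R6 (3); add R5.
Step 5: cheapest edge leaving the tree is R1 R6 (12); add R1.
Step 6: cheapest edge leaving the tree is R1 R4 (10); add R4.
Step 7: cheapest edge leaving the tree is R1 R8 (12); add R8.
MST edges: R6 R9, R3 R6, R2 R3, R5 R6, R1 R6, R1 R4, R1 R8; total weight 14+2+1+3+12+10+12 = 54.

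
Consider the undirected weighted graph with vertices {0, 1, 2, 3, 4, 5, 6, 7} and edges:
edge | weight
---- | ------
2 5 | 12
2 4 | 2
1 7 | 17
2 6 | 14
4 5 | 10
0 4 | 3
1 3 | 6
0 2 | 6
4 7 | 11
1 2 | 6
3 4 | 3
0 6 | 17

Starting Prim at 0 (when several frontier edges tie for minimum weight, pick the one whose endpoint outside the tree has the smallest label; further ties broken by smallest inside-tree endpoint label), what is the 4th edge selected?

Prim, starting at 0.
Step 1: cheapest edge leaving the tree is 0 4 (3); add 4.
Step 2: cheapest edge leaving the tree is 2 4 (2); add 2.
Step 3: cheapest edge leaving the tree is 3 4 (3); add 3.
Step 4: cheapest edge leaving the tree is 1 2 (6); add 1.
Step 5: cheapest edge leaving the tree is 4 5 (10); add 5.
Step 6: cheapest edge leaving the tree is 4 7 (11); add 7.
Step 7: cheapest edge leaving the tree is 2 6 (14); add 6.
The 4th edge added is 1 2.

1-2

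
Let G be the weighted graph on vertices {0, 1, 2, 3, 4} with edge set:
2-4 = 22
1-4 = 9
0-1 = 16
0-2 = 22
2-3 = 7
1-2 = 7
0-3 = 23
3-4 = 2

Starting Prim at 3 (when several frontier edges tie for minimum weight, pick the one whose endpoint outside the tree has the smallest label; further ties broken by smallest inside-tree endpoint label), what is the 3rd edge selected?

Grow the tree from 3 using Prim:
Step 1: cheapest edge leaving the tree is 3-4 (2); add 4.
Step 2: cheapest edge leaving the tree is 2-3 (7); add 2.
Step 3: cheapest edge leaving the tree is 1-2 (7); add 1.
Step 4: cheapest edge leaving the tree is 0-1 (16); add 0.
The 3rd edge added is 1-2.

1-2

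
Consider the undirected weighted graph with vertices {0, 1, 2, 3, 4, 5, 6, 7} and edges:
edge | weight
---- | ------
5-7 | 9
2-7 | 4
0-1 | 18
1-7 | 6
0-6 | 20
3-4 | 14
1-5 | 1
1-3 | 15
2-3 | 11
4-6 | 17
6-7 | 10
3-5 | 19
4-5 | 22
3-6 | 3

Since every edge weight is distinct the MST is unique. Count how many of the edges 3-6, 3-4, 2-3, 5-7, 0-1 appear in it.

3

Kruskal's algorithm — process edges by increasing weight (ties by edge label):
1-5 (1): add — endpoints in different components.
3-6 (3): add — endpoints in different components.
2-7 (4): add — endpoints in different components.
1-7 (6): add — endpoints in different components.
5-7 (9): skip — 5 and 7 already connected.
6-7 (10): add — endpoints in different components.
2-3 (11): skip — 2 and 3 already connected.
3-4 (14): add — endpoints in different components.
1-3 (15): skip — 1 and 3 already connected.
4-6 (17): skip — 4 and 6 already connected.
0-1 (18): add — endpoints in different components.
MST edge set: {1-5, 3-6, 2-7, 1-7, 6-7, 3-4, 0-1}.
Of the listed edges, {3-6, 3-4, 0-1} are in the MST → 3.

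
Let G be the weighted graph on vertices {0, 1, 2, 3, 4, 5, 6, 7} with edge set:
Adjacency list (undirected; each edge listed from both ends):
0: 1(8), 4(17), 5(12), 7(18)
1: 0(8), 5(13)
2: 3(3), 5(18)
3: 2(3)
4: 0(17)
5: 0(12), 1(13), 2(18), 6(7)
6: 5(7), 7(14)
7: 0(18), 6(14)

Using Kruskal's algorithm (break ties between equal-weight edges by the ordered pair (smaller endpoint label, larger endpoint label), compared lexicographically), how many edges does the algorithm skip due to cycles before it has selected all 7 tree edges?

2

Kruskal's algorithm — process edges by increasing weight (ties by edge label):
2—3 (3): add — endpoints in different components.
5—6 (7): add — endpoints in different components.
0—1 (8): add — endpoints in different components.
0—5 (12): add — endpoints in different components.
1—5 (13): skip — 1 and 5 already connected.
6—7 (14): add — endpoints in different components.
0—4 (17): add — endpoints in different components.
0—7 (18): skip — 0 and 7 already connected.
2—5 (18): add — endpoints in different components.
Edges rejected before the tree was complete: 2.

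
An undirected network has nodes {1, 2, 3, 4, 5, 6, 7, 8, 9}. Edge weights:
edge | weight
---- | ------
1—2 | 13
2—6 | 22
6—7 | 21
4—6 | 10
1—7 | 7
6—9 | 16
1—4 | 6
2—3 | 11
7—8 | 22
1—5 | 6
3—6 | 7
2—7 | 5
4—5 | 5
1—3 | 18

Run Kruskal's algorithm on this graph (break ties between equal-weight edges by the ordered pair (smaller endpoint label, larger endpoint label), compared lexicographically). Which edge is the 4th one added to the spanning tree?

Kruskal: consider edges lightest-first.
2—7 (5): add — endpoints in different components.
4—5 (5): add — endpoints in different components.
1—4 (6): add — endpoints in different components.
1—5 (6): skip — 1 and 5 already connected.
1—7 (7): add — endpoints in different components.
3—6 (7): add — endpoints in different components.
4—6 (10): add — endpoints in different components.
2—3 (11): skip — 2 and 3 already connected.
1—2 (13): skip — 1 and 2 already connected.
6—9 (16): add — endpoints in different components.
1—3 (18): skip — 1 and 3 already connected.
6—7 (21): skip — 6 and 7 already connected.
2—6 (22): skip — 2 and 6 already connected.
7—8 (22): add — endpoints in different components.
The 4th edge added is 1—7.

1-7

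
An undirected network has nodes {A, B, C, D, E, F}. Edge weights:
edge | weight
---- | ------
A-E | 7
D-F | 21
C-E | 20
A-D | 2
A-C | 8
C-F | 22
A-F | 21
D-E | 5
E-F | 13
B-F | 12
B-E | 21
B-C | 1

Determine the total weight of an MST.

28

Grow the tree from A using Prim:
Step 1: cheapest edge leaving the tree is A-D (2); add D.
Step 2: cheapest edge leaving the tree is D-E (5); add E.
Step 3: cheapest edge leaving the tree is A-C (8); add C.
Step 4: cheapest edge leaving the tree is B-C (1); add B.
Step 5: cheapest edge leaving the tree is B-F (12); add F.
MST edges: A-D, D-E, A-C, B-C, B-F; total weight 2+5+8+1+12 = 28.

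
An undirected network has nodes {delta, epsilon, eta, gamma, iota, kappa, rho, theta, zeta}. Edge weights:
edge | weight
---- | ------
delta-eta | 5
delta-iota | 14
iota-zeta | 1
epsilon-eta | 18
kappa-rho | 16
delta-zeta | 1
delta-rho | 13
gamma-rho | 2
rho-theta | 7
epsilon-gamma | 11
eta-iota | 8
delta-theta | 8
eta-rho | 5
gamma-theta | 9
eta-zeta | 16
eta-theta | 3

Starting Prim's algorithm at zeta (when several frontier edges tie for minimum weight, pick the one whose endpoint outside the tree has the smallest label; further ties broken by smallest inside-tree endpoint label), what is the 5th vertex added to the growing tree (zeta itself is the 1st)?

Prim's algorithm from zeta:
Step 1: cheapest edge leaving the tree is delta-zeta (1); add delta.
Step 2: cheapest edge leaving the tree is iota-zeta (1); add iota.
Step 3: cheapest edge leaving the tree is delta-eta (5); add eta.
Step 4: cheapest edge leaving the tree is eta-theta (3); add theta.
Step 5: cheapest edge leaving the tree is eta-rho (5); add rho.
Step 6: cheapest edge leaving the tree is gamma-rho (2); add gamma.
Step 7: cheapest edge leaving the tree is epsilon-gamma (11); add epsilon.
Step 8: cheapest edge leaving the tree is kappa-rho (16); add kappa.
Vertex order: zeta, delta, iota, eta, theta, rho, gamma, epsilon, kappa. The 5th vertex is theta.

theta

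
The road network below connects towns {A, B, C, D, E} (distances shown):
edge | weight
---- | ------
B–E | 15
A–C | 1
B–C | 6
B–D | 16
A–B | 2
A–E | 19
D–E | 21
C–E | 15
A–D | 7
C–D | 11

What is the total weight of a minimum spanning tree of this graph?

25

Prim's algorithm from D:
Step 1: frontier [A–D 7, C–D 11, B–D 16, D–E 21] → take A–D (7); add A.
Step 2: frontier [A–C 1, A–B 2, A–E 19, C–D 11, B–D 16, D–E 21] → take A–C (1); add C.
Step 3: frontier [A–B 2, A–E 19, B–C 6, C–E 15, B–D 16, D–E 21] → take A–B (2); add B.
Step 4: frontier [A–E 19, B–E 15, C–E 15, D–E 21] → take B–E (15); add E.
MST edges: A–D, A–C, A–B, B–E; total weight 7+1+2+15 = 25.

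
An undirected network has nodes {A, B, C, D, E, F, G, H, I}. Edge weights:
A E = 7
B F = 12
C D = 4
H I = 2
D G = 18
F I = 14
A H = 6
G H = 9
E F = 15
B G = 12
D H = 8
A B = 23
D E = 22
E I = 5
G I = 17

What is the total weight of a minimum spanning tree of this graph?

Prim's algorithm from I:
Step 1: cheapest edge leaving the tree is H I (2); add H.
Step 2: cheapest edge leaving the tree is E I (5); add E.
Step 3: cheapest edge leaving the tree is A H (6); add A.
Step 4: cheapest edge leaving the tree is D H (8); add D.
Step 5: cheapest edge leaving the tree is C D (4); add C.
Step 6: cheapest edge leaving the tree is G H (9); add G.
Step 7: cheapest edge leaving the tree is B G (12); add B.
Step 8: cheapest edge leaving the tree is B F (12); add F.
MST edges: H I, E I, A H, D H, C D, G H, B G, B F; total weight 2+5+6+8+4+9+12+12 = 58.

58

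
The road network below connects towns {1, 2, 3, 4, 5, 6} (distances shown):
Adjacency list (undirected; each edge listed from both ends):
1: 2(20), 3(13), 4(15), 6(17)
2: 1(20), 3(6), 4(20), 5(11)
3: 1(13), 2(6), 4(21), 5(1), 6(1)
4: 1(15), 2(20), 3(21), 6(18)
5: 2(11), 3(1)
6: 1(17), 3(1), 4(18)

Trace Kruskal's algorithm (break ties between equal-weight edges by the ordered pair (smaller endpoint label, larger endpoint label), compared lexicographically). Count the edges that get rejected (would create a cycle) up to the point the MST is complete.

1

Kruskal's algorithm — process edges by increasing weight (ties by edge label):
3–5 (1): add. Components now {1} {2} {3,5} {4} {6}
3–6 (1): add. Components now {1} {2} {3,5,6} {4}
2–3 (6): add. Components now {1} {2,3,5,6} {4}
2–5 (11): skip — 2 and 5 already connected.
1–3 (13): add. Components now {1,2,3,5,6} {4}
1–4 (15): add. Components now {1,2,3,4,5,6}
Edges rejected before the tree was complete: 1.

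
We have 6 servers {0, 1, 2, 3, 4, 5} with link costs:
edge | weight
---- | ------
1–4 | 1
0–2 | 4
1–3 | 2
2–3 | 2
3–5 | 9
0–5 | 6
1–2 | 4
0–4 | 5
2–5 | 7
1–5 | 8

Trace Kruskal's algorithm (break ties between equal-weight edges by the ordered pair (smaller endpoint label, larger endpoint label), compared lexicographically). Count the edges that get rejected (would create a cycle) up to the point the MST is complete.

2

Kruskal's algorithm — process edges by increasing weight (ties by edge label):
1–4 (1): add. Components now {0} {1,4} {2} {3} {5}
1–3 (2): add. Components now {0} {1,3,4} {2} {5}
2–3 (2): add. Components now {0} {1,2,3,4} {5}
0–2 (4): add. Components now {0,1,2,3,4} {5}
1–2 (4): skip — 1 and 2 already connected.
0–4 (5): skip — 0 and 4 already connected.
0–5 (6): add. Components now {0,1,2,3,4,5}
Edges rejected before the tree was complete: 2.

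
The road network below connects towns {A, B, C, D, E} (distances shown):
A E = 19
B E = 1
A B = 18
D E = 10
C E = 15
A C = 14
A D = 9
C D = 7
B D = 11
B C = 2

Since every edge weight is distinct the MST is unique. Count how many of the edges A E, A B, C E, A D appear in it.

Kruskal's algorithm — process edges by increasing weight (ties by edge label):
B E (1): add. Components now {A} {B,E} {C} {D}
B C (2): add. Components now {A} {B,C,E} {D}
C D (7): add. Components now {A} {B,C,D,E}
A D (9): add. Components now {A,B,C,D,E}
MST edge set: {B E, B C, C D, A D}.
Of the listed edges, {A D} are in the MST → 1.

1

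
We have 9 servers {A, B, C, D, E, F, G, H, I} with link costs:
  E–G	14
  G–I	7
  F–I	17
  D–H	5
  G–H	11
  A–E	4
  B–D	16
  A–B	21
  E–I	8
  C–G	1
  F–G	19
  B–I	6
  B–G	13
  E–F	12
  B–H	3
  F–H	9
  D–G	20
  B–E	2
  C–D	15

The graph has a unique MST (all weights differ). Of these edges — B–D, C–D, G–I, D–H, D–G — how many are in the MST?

Kruskal's algorithm — process edges by increasing weight (ties by edge label):
C–G (1): add — endpoints in different components.
B–E (2): add — endpoints in different components.
B–H (3): add — endpoints in different components.
A–E (4): add — endpoints in different components.
D–H (5): add — endpoints in different components.
B–I (6): add — endpoints in different components.
G–I (7): add — endpoints in different components.
E–I (8): skip — E and I already connected.
F–H (9): add — endpoints in different components.
MST edge set: {C–G, B–E, B–H, A–E, D–H, B–I, G–I, F–H}.
Of the listed edges, {G–I, D–H} are in the MST → 2.

2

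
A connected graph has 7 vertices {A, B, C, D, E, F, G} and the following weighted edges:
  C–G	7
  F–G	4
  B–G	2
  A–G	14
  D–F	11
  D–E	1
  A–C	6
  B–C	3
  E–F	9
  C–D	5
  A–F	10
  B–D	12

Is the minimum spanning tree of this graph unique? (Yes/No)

Yes

Kruskal's algorithm — process edges by increasing weight (ties by edge label):
D–E (1): add — endpoints in different components.
B–G (2): add — endpoints in different components.
B–C (3): add — endpoints in different components.
F–G (4): add — endpoints in different components.
C–D (5): add — endpoints in different components.
A–C (6): add — endpoints in different components.
Every non-tree edge has weight strictly greater than the heaviest edge on the tree path between its endpoints, so the MST is unique.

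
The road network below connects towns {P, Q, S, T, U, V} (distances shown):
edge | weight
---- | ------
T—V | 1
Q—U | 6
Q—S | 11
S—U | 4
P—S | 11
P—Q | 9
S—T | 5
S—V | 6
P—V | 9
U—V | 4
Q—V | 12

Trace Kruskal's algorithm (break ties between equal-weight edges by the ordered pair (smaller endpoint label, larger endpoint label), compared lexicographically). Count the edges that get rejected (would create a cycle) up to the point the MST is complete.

2

Kruskal's algorithm — process edges by increasing weight (ties by edge label):
T—V (1): add. Components now {U} {T,V} {Q} {S} {P}
S—U (4): add. Components now {S,U} {T,V} {Q} {P}
U—V (4): add. Components now {S,T,U,V} {Q} {P}
S—T (5): skip — S and T already connected.
Q—U (6): add. Components now {Q,S,T,U,V} {P}
S—V (6): skip — V and S already connected.
P—Q (9): add. Components now {P,Q,S,T,U,V}
Edges rejected before the tree was complete: 2.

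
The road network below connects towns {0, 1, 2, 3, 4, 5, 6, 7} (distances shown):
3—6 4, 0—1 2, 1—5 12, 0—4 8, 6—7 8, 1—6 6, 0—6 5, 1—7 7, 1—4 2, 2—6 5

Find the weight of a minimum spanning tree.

Kruskal: consider edges lightest-first.
0—1 (2): add — endpoints in different components.
1—4 (2): add — endpoints in different components.
3—6 (4): add — endpoints in different components.
0—6 (5): add — endpoints in different components.
2—6 (5): add — endpoints in different components.
1—6 (6): skip — 1 and 6 already connected.
1—7 (7): add — endpoints in different components.
0—4 (8): skip — 0 and 4 already connected.
6—7 (8): skip — 6 and 7 already connected.
1—5 (12): add — endpoints in different components.
MST edges: 0—1, 1—4, 3—6, 0—6, 2—6, 1—7, 1—5; total weight 2+2+4+5+5+7+12 = 37.

37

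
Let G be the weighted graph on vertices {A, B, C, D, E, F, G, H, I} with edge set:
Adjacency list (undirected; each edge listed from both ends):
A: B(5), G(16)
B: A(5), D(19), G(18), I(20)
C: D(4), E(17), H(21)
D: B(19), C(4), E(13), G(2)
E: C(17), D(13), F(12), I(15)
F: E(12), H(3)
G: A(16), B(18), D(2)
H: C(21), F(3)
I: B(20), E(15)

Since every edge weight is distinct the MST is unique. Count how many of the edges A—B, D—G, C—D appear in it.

3

Sort edges by weight, then run Kruskal:
D—G (2): add — endpoints in different components.
F—H (3): add — endpoints in different components.
C—D (4): add — endpoints in different components.
A—B (5): add — endpoints in different components.
E—F (12): add — endpoints in different components.
D—E (13): add — endpoints in different components.
E—I (15): add — endpoints in different components.
A—G (16): add — endpoints in different components.
MST edge set: {D—G, F—H, C—D, A—B, E—F, D—E, E—I, A—G}.
Of the listed edges, {A—B, D—G, C—D} are in the MST → 3.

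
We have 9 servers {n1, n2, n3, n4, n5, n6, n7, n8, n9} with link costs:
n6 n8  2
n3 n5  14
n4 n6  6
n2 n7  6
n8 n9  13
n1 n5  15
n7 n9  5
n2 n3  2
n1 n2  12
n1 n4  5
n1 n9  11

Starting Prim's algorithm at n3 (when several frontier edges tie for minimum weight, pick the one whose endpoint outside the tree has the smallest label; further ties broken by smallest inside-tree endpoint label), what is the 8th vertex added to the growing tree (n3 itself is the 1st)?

n8

Grow the tree from n3 using Prim:
Step 1: cheapest edge leaving the tree is n2 n3 (2); add n2.
Step 2: cheapest edge leaving the tree is n2 n7 (6); add n7.
Step 3: cheapest edge leaving the tree is n7 n9 (5); add n9.
Step 4: cheapest edge leaving the tree is n1 n9 (11); add n1.
Step 5: cheapest edge leaving the tree is n1 n4 (5); add n4.
Step 6: cheapest edge leaving the tree is n4 n6 (6); add n6.
Step 7: cheapest edge leaving the tree is n6 n8 (2); add n8.
Step 8: cheapest edge leaving the tree is n3 n5 (14); add n5.
Vertex order: n3, n2, n7, n9, n1, n4, n6, n8, n5. The 8th vertex is n8.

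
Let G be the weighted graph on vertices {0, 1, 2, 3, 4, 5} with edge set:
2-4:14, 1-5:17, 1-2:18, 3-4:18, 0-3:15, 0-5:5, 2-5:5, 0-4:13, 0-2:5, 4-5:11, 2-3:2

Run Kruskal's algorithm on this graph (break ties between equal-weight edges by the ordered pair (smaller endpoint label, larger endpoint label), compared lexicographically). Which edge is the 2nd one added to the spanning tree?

0-2

Kruskal: consider edges lightest-first.
2-3 (2): add — endpoints in different components.
0-2 (5): add — endpoints in different components.
0-5 (5): add — endpoints in different components.
2-5 (5): skip — 2 and 5 already connected.
4-5 (11): add — endpoints in different components.
0-4 (13): skip — 0 and 4 already connected.
2-4 (14): skip — 2 and 4 already connected.
0-3 (15): skip — 0 and 3 already connected.
1-5 (17): add — endpoints in different components.
The 2nd edge added is 0-2.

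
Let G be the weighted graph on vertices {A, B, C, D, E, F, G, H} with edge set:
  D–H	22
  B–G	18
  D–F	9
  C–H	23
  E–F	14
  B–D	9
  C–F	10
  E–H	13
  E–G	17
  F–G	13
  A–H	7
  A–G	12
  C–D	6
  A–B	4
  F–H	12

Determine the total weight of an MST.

60

Grow the tree from C using Prim:
Step 1: cheapest edge leaving the tree is C–D (6); add D.
Step 2: cheapest edge leaving the tree is B–D (9); add B.
Step 3: cheapest edge leaving the tree is A–B (4); add A.
Step 4: cheapest edge leaving the tree is A–H (7); add H.
Step 5: cheapest edge leaving the tree is D–F (9); add F.
Step 6: cheapest edge leaving the tree is A–G (12); add G.
Step 7: cheapest edge leaving the tree is E–H (13); add E.
MST edges: C–D, B–D, A–B, A–H, D–F, A–G, E–H; total weight 6+9+4+7+9+12+13 = 60.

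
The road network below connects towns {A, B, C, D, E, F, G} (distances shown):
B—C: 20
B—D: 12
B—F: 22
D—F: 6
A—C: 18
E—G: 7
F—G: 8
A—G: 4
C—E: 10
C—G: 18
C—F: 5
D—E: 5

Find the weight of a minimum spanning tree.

Kruskal: consider edges lightest-first.
A—G (4): add — endpoints in different components.
C—F (5): add — endpoints in different components.
D—E (5): add — endpoints in different components.
D—F (6): add — endpoints in different components.
E—G (7): add — endpoints in different components.
F—G (8): skip — F and G already connected.
C—E (10): skip — C and E already connected.
B—D (12): add — endpoints in different components.
MST edges: A—G, C—F, D—E, D—F, E—G, B—D; total weight 4+5+5+6+7+12 = 39.

39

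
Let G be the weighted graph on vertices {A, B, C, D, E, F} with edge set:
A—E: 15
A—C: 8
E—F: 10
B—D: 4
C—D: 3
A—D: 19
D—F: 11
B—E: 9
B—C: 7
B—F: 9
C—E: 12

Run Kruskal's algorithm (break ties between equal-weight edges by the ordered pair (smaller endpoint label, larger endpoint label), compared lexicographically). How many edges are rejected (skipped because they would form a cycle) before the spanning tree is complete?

1

Kruskal's algorithm — process edges by increasing weight (ties by edge label):
C—D (3): add. Components now {A} {B} {C,D} {E} {F}
B—D (4): add. Components now {A} {B,C,D} {E} {F}
B—C (7): skip — B and C already connected.
A—C (8): add. Components now {A,B,C,D} {E} {F}
B—E (9): add. Components now {A,B,C,D,E} {F}
B—F (9): add. Components now {A,B,C,D,E,F}
Edges rejected before the tree was complete: 1.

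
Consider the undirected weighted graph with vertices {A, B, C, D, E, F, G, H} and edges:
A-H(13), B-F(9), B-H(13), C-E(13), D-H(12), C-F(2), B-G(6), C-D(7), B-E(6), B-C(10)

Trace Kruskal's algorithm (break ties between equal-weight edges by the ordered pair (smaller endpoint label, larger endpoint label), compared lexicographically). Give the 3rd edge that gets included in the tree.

Kruskal's algorithm — process edges by increasing weight (ties by edge label):
C-F (2): add — endpoints in different components.
B-E (6): add — endpoints in different components.
B-G (6): add — endpoints in different components.
C-D (7): add — endpoints in different components.
B-F (9): add — endpoints in different components.
B-C (10): skip — B and C already connected.
D-H (12): add — endpoints in different components.
A-H (13): add — endpoints in different components.
The 3rd edge added is B-G.

B-G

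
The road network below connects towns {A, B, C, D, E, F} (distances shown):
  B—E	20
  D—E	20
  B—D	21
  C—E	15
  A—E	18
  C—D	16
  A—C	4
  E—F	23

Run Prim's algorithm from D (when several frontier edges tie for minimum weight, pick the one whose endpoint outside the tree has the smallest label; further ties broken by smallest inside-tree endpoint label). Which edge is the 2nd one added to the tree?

Grow the tree from D using Prim:
Step 1: frontier [C—D 16, D—E 20, B—D 21] → take C—D (16); add C.
Step 2: frontier [A—C 4, C—E 15, D—E 20, B—D 21] → take A—C (4); add A.
Step 3: frontier [A—E 18, C—E 15, D—E 20, B—D 21] → take C—E (15); add E.
Step 4: frontier [B—D 21, B—E 20, E—F 23] → take B—E (20); add B.
Step 5: frontier [E—F 23] → take E—F (23); add F.
The 2nd edge added is A—C.

A-C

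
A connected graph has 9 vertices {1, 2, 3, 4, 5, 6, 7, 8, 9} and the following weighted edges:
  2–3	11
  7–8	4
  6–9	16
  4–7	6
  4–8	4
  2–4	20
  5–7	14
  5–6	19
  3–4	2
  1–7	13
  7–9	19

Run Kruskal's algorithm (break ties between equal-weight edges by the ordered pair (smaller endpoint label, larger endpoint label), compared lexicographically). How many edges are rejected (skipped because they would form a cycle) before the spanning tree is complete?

1

Kruskal: consider edges lightest-first.
3–4 (2): add — endpoints in different components.
4–8 (4): add — endpoints in different components.
7–8 (4): add — endpoints in different components.
4–7 (6): skip — 4 and 7 already connected.
2–3 (11): add — endpoints in different components.
1–7 (13): add — endpoints in different components.
5–7 (14): add — endpoints in different components.
6–9 (16): add — endpoints in different components.
5–6 (19): add — endpoints in different components.
Edges rejected before the tree was complete: 1.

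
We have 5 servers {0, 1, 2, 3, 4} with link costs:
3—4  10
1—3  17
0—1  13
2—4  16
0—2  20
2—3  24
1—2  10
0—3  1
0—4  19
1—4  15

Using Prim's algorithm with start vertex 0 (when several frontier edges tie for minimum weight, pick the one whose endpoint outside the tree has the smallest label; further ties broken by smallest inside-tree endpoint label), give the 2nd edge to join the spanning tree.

Prim's algorithm from 0:
Step 1: cheapest edge leaving the tree is 0—3 (1); add 3.
Step 2: cheapest edge leaving the tree is 3—4 (10); add 4.
Step 3: cheapest edge leaving the tree is 0—1 (13); add 1.
Step 4: cheapest edge leaving the tree is 1—2 (10); add 2.
The 2nd edge added is 3—4.

3-4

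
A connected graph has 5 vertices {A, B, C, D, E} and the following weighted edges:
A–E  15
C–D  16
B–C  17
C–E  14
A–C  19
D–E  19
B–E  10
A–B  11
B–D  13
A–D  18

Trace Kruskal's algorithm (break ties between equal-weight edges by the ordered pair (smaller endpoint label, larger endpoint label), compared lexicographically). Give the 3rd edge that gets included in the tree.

B-D

Kruskal's algorithm — process edges by increasing weight (ties by edge label):
B–E (10): add — endpoints in different components.
A–B (11): add — endpoints in different components.
B–D (13): add — endpoints in different components.
C–E (14): add — endpoints in different components.
The 3rd edge added is B–D.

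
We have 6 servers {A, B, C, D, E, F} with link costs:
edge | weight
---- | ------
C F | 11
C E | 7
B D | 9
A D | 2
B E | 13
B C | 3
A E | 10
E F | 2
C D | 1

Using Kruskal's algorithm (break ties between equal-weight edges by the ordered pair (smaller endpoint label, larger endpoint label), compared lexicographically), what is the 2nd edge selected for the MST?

Kruskal's algorithm — process edges by increasing weight (ties by edge label):
C D (1): add. Components now {A} {B} {C,D} {E} {F}
A D (2): add. Components now {A,C,D} {B} {E} {F}
E F (2): add. Components now {A,C,D} {B} {E,F}
B C (3): add. Components now {A,B,C,D} {E,F}
C E (7): add. Components now {A,B,C,D,E,F}
The 2nd edge added is A D.

A-D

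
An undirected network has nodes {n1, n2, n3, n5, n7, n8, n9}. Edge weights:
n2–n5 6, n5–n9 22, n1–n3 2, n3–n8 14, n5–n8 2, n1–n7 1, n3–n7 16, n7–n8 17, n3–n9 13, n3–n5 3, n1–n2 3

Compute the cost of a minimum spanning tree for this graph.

Sort edges by weight, then run Kruskal:
n1–n7 (1): add. Components now {n1,n7} {n5} {n2} {n9} {n3} {n8}
n1–n3 (2): add. Components now {n1,n3,n7} {n5} {n2} {n9} {n8}
n5–n8 (2): add. Components now {n1,n3,n7} {n5,n8} {n2} {n9}
n1–n2 (3): add. Components now {n1,n2,n3,n7} {n5,n8} {n9}
n3–n5 (3): add. Components now {n1,n2,n3,n5,n7,n8} {n9}
n2–n5 (6): skip — n5 and n2 already connected.
n3–n9 (13): add. Components now {n1,n2,n3,n5,n7,n8,n9}
MST edges: n1–n7, n1–n3, n5–n8, n1–n2, n3–n5, n3–n9; total weight 1+2+2+3+3+13 = 24.

24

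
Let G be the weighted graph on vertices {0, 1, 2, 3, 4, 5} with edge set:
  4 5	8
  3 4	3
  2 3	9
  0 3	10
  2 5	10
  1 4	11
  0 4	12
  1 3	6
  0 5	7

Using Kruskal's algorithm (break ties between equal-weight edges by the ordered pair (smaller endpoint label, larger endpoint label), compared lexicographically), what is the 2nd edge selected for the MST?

1-3

Kruskal's algorithm — process edges by increasing weight (ties by edge label):
3 4 (3): add. Components now {0} {1} {2} {3,4} {5}
1 3 (6): add. Components now {0} {1,3,4} {2} {5}
0 5 (7): add. Components now {0,5} {1,3,4} {2}
4 5 (8): add. Components now {0,1,3,4,5} {2}
2 3 (9): add. Components now {0,1,2,3,4,5}
The 2nd edge added is 1 3.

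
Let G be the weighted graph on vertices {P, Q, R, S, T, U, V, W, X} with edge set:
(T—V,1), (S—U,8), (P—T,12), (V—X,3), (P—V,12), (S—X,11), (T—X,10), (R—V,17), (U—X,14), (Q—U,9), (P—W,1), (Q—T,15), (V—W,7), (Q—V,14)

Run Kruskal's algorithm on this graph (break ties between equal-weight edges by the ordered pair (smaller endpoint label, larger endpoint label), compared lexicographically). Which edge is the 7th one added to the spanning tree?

Kruskal: consider edges lightest-first.
P—W (1): add — endpoints in different components.
T—V (1): add — endpoints in different components.
V—X (3): add — endpoints in different components.
V—W (7): add — endpoints in different components.
S—U (8): add — endpoints in different components.
Q—U (9): add — endpoints in different components.
T—X (10): skip — X and T already connected.
S—X (11): add — endpoints in different components.
P—T (12): skip — P and T already connected.
P—V (12): skip — V and P already connected.
Q—V (14): skip — V and Q already connected.
U—X (14): skip — U and X already connected.
Q—T (15): skip — Q and T already connected.
R—V (17): add — endpoints in different components.
The 7th edge added is S—X.

S-X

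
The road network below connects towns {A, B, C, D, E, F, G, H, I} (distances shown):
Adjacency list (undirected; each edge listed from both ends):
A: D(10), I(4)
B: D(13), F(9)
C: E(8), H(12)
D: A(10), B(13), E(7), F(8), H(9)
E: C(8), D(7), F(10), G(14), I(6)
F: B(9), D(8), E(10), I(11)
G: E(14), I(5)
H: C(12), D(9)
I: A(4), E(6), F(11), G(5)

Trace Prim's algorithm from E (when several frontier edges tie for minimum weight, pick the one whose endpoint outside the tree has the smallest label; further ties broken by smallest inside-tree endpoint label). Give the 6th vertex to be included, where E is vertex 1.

Prim, starting at E.
Step 1: frontier [E–I 6, D–E 7, C–E 8, E–F 10, E–G 14] → take E–I (6); add I.
Step 2: frontier [D–E 7, C–E 8, E–F 10, E–G 14, A–I 4, G–I 5, F–I 11] → take A–I (4); add A.
Step 3: frontier [A–D 10, D–E 7, C–E 8, E–F 10, E–G 14, G–I 5, F–I 11] → take G–I (5); add G.
Step 4: frontier [A–D 10, D–E 7, C–E 8, E–F 10, F–I 11] → take D–E (7); add D.
Step 5: frontier [D–F 8, D–H 9, B–D 13, C–E 8, E–F 10, F–I 11] → take C–E (8); add C.
Step 6: frontier [C–H 12, D–F 8, D–H 9, B–D 13, E–F 10, F–I 11] → take D–F (8); add F.
Step 7: frontier [C–H 12, D–H 9, B–D 13, B–F 9] → take B–F (9); add B.
Step 8: frontier [C–H 12, D–H 9] → take D–H (9); add H.
Vertex order: E, I, A, G, D, C, F, B, H. The 6th vertex is C.

C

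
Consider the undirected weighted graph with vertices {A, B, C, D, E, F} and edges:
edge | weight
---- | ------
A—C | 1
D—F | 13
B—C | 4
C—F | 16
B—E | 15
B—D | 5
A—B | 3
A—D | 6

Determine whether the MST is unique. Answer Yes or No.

Kruskal's algorithm — process edges by increasing weight (ties by edge label):
A—C (1): add — endpoints in different components.
A—B (3): add — endpoints in different components.
B—C (4): skip — B and C already connected.
B—D (5): add — endpoints in different components.
A—D (6): skip — A and D already connected.
D—F (13): add — endpoints in different components.
B—E (15): add — endpoints in different components.
Every non-tree edge has weight strictly greater than the heaviest edge on the tree path between its endpoints, so the MST is unique.

Yes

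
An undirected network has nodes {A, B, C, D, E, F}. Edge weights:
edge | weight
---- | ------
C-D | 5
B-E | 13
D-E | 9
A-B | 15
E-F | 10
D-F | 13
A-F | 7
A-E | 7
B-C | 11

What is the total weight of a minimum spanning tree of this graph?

39

Kruskal: consider edges lightest-first.
C-D (5): add — endpoints in different components.
A-E (7): add — endpoints in different components.
A-F (7): add — endpoints in different components.
D-E (9): add — endpoints in different components.
E-F (10): skip — E and F already connected.
B-C (11): add — endpoints in different components.
MST edges: C-D, A-E, A-F, D-E, B-C; total weight 5+7+7+9+11 = 39.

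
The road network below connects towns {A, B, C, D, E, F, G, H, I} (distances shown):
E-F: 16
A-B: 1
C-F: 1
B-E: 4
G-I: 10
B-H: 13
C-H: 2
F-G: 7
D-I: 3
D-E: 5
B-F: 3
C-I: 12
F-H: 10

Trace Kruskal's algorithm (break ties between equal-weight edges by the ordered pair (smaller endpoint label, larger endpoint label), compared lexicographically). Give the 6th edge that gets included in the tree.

B-E

Kruskal: consider edges lightest-first.
A-B (1): add — endpoints in different components.
C-F (1): add — endpoints in different components.
C-H (2): add — endpoints in different components.
B-F (3): add — endpoints in different components.
D-I (3): add — endpoints in different components.
B-E (4): add — endpoints in different components.
D-E (5): add — endpoints in different components.
F-G (7): add — endpoints in different components.
The 6th edge added is B-E.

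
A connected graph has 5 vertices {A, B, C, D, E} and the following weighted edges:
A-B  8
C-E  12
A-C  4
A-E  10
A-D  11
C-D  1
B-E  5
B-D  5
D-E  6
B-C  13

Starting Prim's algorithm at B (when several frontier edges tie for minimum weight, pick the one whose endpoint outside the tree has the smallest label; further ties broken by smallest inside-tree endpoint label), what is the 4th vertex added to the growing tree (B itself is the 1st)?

A

Prim's algorithm from B:
Step 1: cheapest edge leaving the tree is B-D (5); add D.
Step 2: cheapest edge leaving the tree is C-D (1); add C.
Step 3: cheapest edge leaving the tree is A-C (4); add A.
Step 4: cheapest edge leaving the tree is B-E (5); add E.
Vertex order: B, D, C, A, E. The 4th vertex is A.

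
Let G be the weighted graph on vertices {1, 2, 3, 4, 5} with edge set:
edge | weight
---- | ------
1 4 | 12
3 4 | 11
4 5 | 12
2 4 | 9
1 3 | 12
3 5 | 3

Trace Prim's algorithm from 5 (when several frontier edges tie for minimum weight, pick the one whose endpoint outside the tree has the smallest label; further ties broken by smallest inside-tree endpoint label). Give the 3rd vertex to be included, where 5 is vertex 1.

4

Prim, starting at 5.
Step 1: cheapest edge leaving the tree is 3 5 (3); add 3.
Step 2: cheapest edge leaving the tree is 3 4 (11); add 4.
Step 3: cheapest edge leaving the tree is 2 4 (9); add 2.
Step 4: cheapest edge leaving the tree is 1 3 (12); add 1.
Vertex order: 5, 3, 4, 2, 1. The 3rd vertex is 4.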